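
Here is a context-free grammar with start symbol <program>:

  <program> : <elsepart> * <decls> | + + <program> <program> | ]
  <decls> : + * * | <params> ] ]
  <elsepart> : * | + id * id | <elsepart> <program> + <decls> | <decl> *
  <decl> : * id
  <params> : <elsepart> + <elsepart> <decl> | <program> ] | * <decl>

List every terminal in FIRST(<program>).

{ *, +, ] }

From <program> : <elsepart> * <decls>: add FIRST(<elsepart>) = { *, + }.
<program> : + + <program> <program> contributes {+}.
<program> : ] contributes {]}.
Union: FIRST(<program>) = { *, +, ] }.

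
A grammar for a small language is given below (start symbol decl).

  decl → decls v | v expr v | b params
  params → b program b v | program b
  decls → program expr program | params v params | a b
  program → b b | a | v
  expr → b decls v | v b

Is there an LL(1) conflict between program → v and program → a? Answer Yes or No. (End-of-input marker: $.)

FIRST(v) = { v } and FIRST(a) = { a }.
The FIRST sets are disjoint and neither alternative is nullable — no conflict.

No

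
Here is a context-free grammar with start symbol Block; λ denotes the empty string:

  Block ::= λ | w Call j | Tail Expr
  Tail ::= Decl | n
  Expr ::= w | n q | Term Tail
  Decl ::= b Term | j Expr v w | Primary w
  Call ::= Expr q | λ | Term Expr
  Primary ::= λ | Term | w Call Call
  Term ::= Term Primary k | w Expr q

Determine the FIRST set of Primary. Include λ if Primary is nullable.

{ w, λ }

Primary ::= λ contributes λ.
From Primary ::= Term: add FIRST(Term) = { w }.
Primary ::= w Call Call contributes {w}.
Union: FIRST(Primary) = { w, λ }.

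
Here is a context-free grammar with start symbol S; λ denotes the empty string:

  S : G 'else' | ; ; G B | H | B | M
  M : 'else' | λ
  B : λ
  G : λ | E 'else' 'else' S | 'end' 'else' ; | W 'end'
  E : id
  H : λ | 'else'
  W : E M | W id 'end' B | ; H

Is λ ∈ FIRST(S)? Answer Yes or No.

Yes

S : H and each of H is nullable, so S ⇒* λ.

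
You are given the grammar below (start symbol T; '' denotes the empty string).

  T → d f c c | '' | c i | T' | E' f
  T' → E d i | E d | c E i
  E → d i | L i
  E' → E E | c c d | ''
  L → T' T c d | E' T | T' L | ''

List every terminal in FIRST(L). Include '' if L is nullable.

From L → T' T c d: add FIRST(T') = { c, d, f, i }.
From L → E' T: E', T nullable, take FIRST(E') ∪ FIRST(T) = { c, d, f, i }; also '' since the whole RHS is nullable.
From L → T' L: add FIRST(T') = { c, d, f, i }.
L → '' contributes ''.
Union: FIRST(L) = { c, d, f, i, '' }.

{ c, d, f, i, '' }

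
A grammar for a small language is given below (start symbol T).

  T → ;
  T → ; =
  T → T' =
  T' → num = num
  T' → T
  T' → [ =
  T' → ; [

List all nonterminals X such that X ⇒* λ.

{ } (none)

No nonterminal has an empty production or an RHS whose symbols are all nullable.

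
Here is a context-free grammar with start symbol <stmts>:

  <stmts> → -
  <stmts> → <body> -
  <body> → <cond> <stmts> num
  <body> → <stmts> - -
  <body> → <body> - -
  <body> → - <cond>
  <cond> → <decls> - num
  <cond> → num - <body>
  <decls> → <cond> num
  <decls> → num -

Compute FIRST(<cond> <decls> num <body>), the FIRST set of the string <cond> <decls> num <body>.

Add FIRST(<cond>) = { num }; <cond> is not nullable, stop.

{ num }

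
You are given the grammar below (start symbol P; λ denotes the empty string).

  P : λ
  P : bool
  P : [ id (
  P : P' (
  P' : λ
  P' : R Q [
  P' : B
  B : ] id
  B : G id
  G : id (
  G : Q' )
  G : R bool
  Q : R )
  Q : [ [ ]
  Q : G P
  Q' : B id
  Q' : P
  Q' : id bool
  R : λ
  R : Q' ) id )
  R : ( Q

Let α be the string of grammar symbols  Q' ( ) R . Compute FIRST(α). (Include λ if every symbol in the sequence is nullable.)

Add FIRST(Q')\{λ} = { (, ), [, ], bool, id }; Q' is nullable, continue.
( is a terminal; add {(} and stop.

{ (, ), [, ], bool, id }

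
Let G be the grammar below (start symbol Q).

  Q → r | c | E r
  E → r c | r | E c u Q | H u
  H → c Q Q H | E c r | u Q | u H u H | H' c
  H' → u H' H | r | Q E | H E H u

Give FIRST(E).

E → r c contributes {r}.
E → r contributes {r}.
From E → E c u Q: add FIRST(E) = { c, r, u }.
From E → H u: add FIRST(H) = { c, r, u }.
Union: FIRST(E) = { c, r, u }.

{ c, r, u }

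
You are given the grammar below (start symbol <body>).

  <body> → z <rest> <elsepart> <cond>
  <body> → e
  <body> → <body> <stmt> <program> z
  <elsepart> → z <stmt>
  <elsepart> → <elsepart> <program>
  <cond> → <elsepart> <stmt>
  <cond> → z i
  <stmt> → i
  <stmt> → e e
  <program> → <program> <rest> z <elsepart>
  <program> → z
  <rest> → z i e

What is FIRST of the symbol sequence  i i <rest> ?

{ i }

i is a terminal; add {i} and stop.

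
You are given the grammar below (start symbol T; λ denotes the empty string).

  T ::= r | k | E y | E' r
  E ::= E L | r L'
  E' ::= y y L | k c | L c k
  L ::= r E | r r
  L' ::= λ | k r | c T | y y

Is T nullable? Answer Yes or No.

Nullable nonterminals: L'.
No production of T has an RHS whose symbols are all nullable, so T is not nullable.

No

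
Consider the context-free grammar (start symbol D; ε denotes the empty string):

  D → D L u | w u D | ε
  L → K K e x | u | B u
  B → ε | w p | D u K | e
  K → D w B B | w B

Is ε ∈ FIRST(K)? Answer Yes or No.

No

Nullable nonterminals: B, D.
No production of K has an RHS whose symbols are all nullable, so K is not nullable.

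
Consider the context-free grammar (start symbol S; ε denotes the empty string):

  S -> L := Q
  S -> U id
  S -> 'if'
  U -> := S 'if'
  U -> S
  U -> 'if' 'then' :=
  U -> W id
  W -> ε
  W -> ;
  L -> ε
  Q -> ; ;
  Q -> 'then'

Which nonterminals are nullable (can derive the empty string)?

Directly nullable (have an ε-production): W, L.
No other nonterminal has a production whose RHS symbols are all nullable.

{ L, W }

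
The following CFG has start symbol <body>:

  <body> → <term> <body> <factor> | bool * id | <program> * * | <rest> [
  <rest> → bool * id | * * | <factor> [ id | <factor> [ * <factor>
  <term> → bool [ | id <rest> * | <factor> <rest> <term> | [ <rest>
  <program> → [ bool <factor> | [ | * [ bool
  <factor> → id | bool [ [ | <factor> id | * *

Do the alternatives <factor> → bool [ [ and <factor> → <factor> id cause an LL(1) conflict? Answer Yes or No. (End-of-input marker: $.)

Yes

FIRST(bool [ [) = { bool } and FIRST(<factor> id) = { *, bool, id }.
Both contain bool, so the two alternatives are not disjoint — LL(1) conflict.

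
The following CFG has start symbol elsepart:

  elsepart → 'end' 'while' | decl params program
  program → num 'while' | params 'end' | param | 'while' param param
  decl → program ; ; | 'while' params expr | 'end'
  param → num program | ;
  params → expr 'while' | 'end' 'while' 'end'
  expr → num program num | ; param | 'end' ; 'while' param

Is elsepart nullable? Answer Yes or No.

No nonterminal in this grammar is nullable.
No production of elsepart has an RHS whose symbols are all nullable, so elsepart is not nullable.

No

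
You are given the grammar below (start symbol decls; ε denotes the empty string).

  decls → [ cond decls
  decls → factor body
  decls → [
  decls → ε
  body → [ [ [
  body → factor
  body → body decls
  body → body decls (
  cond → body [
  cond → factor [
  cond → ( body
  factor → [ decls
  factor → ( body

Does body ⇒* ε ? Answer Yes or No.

No

Nullable nonterminals: decls.
No production of body has an RHS whose symbols are all nullable, so body is not nullable.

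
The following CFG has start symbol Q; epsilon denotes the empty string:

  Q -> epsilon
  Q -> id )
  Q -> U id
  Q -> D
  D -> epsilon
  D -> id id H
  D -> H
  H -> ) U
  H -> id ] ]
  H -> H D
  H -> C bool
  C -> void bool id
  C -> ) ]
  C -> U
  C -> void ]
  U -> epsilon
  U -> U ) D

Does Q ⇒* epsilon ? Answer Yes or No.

Q has an epsilon-production, so Q ⇒ epsilon.

Yes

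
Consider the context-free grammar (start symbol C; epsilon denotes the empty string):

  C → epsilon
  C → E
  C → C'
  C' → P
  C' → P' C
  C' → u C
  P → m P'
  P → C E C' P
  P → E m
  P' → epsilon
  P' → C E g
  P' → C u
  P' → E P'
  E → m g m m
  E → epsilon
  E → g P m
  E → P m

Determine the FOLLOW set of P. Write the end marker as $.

In C' → P: P is at the end, add FOLLOW(C') = { $, g, m, u }.
In P → C E C' P: P is at the end, add FOLLOW(P) = { $, g, m, u }.
In E → g P m: add FIRST(m) = { m }.
In E → P m: add FIRST(m) = { m }.
Union: FOLLOW(P) = { $, g, m, u }.

{ $, g, m, u }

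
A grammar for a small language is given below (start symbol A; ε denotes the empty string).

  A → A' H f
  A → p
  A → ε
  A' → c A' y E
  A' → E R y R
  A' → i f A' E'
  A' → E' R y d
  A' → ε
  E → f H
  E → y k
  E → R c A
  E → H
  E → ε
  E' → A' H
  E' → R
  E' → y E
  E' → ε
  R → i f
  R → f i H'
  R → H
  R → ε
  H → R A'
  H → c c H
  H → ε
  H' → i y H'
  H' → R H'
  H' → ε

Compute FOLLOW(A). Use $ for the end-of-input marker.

A is the start symbol, so $ ∈ FOLLOW(A).
In E → R c A: A is at the end, add FOLLOW(E) = { c, f, i, y }.
Union: FOLLOW(A) = { $, c, f, i, y }.

{ $, c, f, i, y }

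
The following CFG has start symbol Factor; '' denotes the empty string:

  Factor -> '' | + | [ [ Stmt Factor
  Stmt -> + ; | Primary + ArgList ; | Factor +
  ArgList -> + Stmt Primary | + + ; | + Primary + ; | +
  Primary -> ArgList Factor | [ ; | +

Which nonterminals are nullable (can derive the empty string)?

{ Factor }

Directly nullable (have an ''-production): Factor.
No other nonterminal has a production whose RHS symbols are all nullable.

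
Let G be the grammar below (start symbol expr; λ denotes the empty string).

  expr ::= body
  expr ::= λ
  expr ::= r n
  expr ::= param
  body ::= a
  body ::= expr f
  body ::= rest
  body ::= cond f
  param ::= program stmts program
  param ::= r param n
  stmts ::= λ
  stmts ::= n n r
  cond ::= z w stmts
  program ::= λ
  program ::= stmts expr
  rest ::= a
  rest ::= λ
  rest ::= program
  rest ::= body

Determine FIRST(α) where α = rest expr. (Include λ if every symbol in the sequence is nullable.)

{ a, f, n, r, z, λ }

Add FIRST(rest)\{λ} = { a, f, n, r, z }; rest is nullable, continue.
Add FIRST(expr)\{λ} = { a, f, n, r, z }; expr is nullable, continue.
Every symbol is nullable, so include λ.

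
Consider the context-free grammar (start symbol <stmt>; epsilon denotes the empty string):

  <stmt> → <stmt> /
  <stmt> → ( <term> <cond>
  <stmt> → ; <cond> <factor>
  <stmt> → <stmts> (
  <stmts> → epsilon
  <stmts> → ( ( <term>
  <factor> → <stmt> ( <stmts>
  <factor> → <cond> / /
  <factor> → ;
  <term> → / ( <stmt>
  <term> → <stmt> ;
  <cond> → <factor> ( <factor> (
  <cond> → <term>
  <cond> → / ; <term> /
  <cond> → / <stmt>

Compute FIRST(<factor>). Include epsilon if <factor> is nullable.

From <factor> → <stmt> ( <stmts>: add FIRST(<stmt>) = { (, ; }.
From <factor> → <cond> / /: add FIRST(<cond>) = { (, /, ; }.
<factor> → ; contributes {;}.
Union: FIRST(<factor>) = { (, /, ; }.

{ (, /, ; }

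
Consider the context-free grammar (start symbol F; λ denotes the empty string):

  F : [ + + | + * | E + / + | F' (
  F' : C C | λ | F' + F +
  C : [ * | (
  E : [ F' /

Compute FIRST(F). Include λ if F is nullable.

F : [ + + contributes {[}.
F : + * contributes {+}.
From F : E + / +: add FIRST(E) = { [ }.
From F : F' (: F' nullable, take FIRST(F') ∪ {(} = { (, +, [ }.
Union: FIRST(F) = { (, +, [ }.

{ (, +, [ }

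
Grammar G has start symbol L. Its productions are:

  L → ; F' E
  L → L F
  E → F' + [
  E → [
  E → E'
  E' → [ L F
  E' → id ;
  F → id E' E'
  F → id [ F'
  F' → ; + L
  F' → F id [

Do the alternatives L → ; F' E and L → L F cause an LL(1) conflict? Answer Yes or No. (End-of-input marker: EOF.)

FIRST(; F' E) = { ; } and FIRST(L F) = { ; }.
Both contain ;, so the two alternatives are not disjoint — LL(1) conflict.

Yes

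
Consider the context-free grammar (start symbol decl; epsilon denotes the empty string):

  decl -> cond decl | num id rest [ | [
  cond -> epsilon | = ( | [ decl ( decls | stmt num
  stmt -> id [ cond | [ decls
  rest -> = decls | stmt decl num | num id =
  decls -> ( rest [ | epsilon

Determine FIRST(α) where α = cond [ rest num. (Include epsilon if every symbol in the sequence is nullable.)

{ =, [, id }

Add FIRST(cond)\{epsilon} = { =, [, id }; cond is nullable, continue.
[ is a terminal; add {[} and stop.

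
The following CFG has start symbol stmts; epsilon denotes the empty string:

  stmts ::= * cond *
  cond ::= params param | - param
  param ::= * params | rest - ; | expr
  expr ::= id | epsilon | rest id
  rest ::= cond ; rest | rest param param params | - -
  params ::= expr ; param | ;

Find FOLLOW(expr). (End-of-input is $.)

In param ::= expr: expr is at the end, add FOLLOW(param) = { *, -, ;, id }.
In params ::= expr ; param: add FIRST(; param) = { ; }.
Union: FOLLOW(expr) = { *, -, ;, id }.

{ *, -, ;, id }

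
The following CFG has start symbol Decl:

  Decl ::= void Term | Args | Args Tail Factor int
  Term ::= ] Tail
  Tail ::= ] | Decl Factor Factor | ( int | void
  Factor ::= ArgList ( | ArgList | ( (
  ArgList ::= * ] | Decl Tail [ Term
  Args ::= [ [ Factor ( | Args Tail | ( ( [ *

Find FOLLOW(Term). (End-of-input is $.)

In Decl ::= void Term: Term is at the end, add FOLLOW(Decl) = { $, (, *, [, ], void }.
In ArgList ::= Decl Tail [ Term: Term is at the end, add FOLLOW(ArgList) = { $, (, *, [, ], int, void }.
Union: FOLLOW(Term) = { $, (, *, [, ], int, void }.

{ $, (, *, [, ], int, void }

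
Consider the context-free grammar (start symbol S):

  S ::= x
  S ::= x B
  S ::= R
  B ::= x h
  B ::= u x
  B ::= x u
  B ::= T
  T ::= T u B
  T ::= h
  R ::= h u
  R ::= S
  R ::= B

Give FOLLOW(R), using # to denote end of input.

{ # }

In S ::= R: R is at the end, add FOLLOW(S) = { # }.
Union: FOLLOW(R) = { # }.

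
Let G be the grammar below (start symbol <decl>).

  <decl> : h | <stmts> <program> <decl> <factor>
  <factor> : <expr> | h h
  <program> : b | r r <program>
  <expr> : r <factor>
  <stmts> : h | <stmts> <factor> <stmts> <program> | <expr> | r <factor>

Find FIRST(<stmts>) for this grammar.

{ h, r }

<stmts> : h contributes {h}.
From <stmts> : <stmts> <factor> <stmts> <program>: add FIRST(<stmts>) = { h, r }.
From <stmts> : <expr>: add FIRST(<expr>) = { r }.
<stmts> : r <factor> contributes {r}.
Union: FIRST(<stmts>) = { h, r }.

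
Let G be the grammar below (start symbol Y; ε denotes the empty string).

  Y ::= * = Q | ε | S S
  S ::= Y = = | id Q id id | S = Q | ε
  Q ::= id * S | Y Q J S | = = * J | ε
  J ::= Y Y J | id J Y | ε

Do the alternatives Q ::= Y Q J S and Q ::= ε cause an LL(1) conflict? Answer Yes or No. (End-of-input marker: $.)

Yes

FIRST(Y Q J S) = { *, =, id, ε } and FIRST(ε) = { ε }.
Both alternatives are nullable, violating the LL(1) condition.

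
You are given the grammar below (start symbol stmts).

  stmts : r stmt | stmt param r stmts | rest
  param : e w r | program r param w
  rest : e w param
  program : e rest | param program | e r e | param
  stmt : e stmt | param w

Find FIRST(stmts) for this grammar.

{ e, r }

stmts : r stmt contributes {r}.
From stmts : stmt param r stmts: add FIRST(stmt) = { e }.
From stmts : rest: add FIRST(rest) = { e }.
Union: FIRST(stmts) = { e, r }.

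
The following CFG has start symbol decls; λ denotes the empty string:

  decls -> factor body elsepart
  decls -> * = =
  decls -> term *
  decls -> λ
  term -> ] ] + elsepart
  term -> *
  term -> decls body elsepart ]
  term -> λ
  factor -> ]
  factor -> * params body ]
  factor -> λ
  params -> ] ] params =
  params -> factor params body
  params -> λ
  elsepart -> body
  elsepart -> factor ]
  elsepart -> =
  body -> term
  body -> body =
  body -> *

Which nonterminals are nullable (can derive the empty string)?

Directly nullable (have an λ-production): decls, term, factor, params.
elsepart -> body with every symbol nullable, so elsepart is nullable.
body -> term with every symbol nullable, so body is nullable.

{ body, decls, elsepart, factor, params, term }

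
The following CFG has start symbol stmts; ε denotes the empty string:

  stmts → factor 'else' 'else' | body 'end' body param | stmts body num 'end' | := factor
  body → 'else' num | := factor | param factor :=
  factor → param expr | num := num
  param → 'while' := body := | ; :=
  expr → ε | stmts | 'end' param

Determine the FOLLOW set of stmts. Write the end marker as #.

stmts is the start symbol, so # ∈ FOLLOW(stmts).
In stmts → stmts body num 'end': add FIRST(body num 'end') = { 'else', 'while', :=, ; }.
In expr → stmts: stmts is at the end, add FOLLOW(expr) = { #, 'else', 'end', 'while', :=, ;, num }.
Union: FOLLOW(stmts) = { #, 'else', 'end', 'while', :=, ;, num }.

{ #, 'else', 'end', 'while', :=, ;, num }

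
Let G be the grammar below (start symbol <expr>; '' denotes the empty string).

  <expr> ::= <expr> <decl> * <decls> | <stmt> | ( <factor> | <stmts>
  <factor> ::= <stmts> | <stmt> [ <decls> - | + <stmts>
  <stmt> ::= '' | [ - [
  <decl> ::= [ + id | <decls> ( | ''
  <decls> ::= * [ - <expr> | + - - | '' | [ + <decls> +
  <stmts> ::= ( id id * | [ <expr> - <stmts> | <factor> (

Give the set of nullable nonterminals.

{ <decl>, <decls>, <expr>, <stmt> }

Directly nullable (have an ''-production): <stmt>, <decl>, <decls>.
<expr> ::= <stmt> with every symbol nullable, so <expr> is nullable.
No other nonterminal has a production whose RHS symbols are all nullable.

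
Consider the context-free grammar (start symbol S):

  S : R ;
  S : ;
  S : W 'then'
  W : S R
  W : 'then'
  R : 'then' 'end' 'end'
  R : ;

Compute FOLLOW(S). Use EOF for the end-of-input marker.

S is the start symbol, so EOF ∈ FOLLOW(S).
In W : S R: add FIRST(R) = { 'then', ; }.
Union: FOLLOW(S) = { EOF, 'then', ; }.

{ EOF, 'then', ; }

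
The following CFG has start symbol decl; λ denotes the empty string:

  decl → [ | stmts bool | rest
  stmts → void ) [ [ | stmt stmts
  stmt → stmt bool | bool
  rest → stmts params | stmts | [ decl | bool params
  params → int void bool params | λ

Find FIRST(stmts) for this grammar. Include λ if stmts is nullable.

stmts → void ) [ [ contributes {void}.
From stmts → stmt stmts: add FIRST(stmt) = { bool }.
Union: FIRST(stmts) = { bool, void }.

{ bool, void }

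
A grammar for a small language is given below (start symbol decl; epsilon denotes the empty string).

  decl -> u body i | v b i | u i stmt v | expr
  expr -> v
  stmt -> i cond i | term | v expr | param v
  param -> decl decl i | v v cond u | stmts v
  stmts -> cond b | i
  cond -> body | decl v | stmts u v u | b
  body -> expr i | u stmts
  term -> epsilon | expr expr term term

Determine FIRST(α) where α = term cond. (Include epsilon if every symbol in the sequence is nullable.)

Add FIRST(term)\{epsilon} = { v }; term is nullable, continue.
Add FIRST(cond) = { b, i, u, v }; cond is not nullable, stop.

{ b, i, u, v }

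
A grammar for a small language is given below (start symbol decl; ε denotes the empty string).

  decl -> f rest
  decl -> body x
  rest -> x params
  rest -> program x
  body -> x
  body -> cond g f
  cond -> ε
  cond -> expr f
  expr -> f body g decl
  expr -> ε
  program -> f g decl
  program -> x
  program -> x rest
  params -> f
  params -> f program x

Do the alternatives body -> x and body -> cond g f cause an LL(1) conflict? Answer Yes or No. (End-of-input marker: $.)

No

FIRST(x) = { x } and FIRST(cond g f) = { f, g }.
The FIRST sets are disjoint and neither alternative is nullable — no conflict.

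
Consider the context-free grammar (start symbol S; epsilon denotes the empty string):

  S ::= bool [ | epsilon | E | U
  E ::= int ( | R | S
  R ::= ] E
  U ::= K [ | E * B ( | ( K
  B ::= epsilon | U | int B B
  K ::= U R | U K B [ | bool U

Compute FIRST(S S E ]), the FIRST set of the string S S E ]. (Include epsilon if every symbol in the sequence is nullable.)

Add FIRST(S)\{epsilon} = { (, *, ], bool, int }; S is nullable, continue.
Add FIRST(S)\{epsilon} = { (, *, ], bool, int }; S is nullable, continue.
Add FIRST(E)\{epsilon} = { (, *, ], bool, int }; E is nullable, continue.
] is a terminal; add {]} and stop.

{ (, *, ], bool, int }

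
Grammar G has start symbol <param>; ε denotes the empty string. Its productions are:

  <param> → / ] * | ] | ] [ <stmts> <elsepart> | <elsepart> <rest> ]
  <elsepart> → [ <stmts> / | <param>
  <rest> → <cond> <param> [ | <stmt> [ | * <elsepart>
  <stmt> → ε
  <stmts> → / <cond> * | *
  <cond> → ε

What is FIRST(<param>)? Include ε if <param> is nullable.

<param> → / ] * contributes {/}.
<param> → ] contributes {]}.
<param> → ] [ <stmts> <elsepart> contributes {]}.
From <param> → <elsepart> <rest> ]: add FIRST(<elsepart>) = { /, [, ] }.
Union: FIRST(<param>) = { /, [, ] }.

{ /, [, ] }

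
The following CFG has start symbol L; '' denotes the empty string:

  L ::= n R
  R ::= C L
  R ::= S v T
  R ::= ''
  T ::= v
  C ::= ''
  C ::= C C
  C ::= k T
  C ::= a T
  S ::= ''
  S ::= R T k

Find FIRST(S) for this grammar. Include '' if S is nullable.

S ::= '' contributes ''.
From S ::= R T k: R nullable, take FIRST(R) ∪ FIRST(T) = { a, k, n, v }.
Union: FIRST(S) = { a, k, n, v, '' }.

{ a, k, n, v, '' }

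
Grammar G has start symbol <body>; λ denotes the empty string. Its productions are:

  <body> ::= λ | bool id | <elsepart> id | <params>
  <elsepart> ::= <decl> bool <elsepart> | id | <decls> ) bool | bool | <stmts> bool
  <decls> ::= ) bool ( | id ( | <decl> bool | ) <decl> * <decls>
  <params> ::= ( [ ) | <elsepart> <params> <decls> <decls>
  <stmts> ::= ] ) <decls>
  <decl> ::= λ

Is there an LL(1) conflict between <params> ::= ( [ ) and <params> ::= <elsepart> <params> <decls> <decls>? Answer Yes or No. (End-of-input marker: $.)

No

FIRST(( [ )) = { ( } and FIRST(<elsepart> <params> <decls> <decls>) = { ), ], bool, id }.
The FIRST sets are disjoint and neither alternative is nullable — no conflict.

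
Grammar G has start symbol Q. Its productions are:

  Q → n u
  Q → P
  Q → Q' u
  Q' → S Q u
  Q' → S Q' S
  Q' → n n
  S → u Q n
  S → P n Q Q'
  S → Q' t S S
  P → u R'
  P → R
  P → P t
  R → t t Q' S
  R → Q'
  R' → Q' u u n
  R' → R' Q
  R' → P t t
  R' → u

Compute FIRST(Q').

From Q' → S Q u: add FIRST(S) = { n, t, u }.
From Q' → S Q' S: add FIRST(S) = { n, t, u }.
Q' → n n contributes {n}.
Union: FIRST(Q') = { n, t, u }.

{ n, t, u }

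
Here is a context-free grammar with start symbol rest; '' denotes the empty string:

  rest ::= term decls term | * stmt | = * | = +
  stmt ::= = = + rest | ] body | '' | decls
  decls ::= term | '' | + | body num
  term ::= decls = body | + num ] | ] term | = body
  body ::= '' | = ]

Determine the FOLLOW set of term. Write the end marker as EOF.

{ EOF, +, =, ], num }

In rest ::= term decls term: add FIRST(decls term) = { +, =, ], num }.
In rest ::= term decls term: term is at the end, add FOLLOW(rest) = { EOF }.
In decls ::= term: term is at the end, add FOLLOW(decls) = { EOF, +, =, ], num }.
In term ::= ] term: term is at the end, add FOLLOW(term) = { EOF, +, =, ], num }.
Union: FOLLOW(term) = { EOF, +, =, ], num }.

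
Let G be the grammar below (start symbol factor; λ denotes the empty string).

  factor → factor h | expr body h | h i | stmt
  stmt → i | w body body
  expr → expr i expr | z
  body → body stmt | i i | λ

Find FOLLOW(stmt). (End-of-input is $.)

{ $, h, i, w }

In factor → stmt: stmt is at the end, add FOLLOW(factor) = { $, h }.
In body → body stmt: stmt is at the end, add FOLLOW(body) = { $, h, i, w }.
Union: FOLLOW(stmt) = { $, h, i, w }.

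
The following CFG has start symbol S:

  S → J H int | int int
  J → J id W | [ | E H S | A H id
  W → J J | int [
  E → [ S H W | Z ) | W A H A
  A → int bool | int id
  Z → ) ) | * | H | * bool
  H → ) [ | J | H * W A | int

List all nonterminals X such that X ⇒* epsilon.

{ } (none)

No nonterminal has an empty production or an RHS whose symbols are all nullable.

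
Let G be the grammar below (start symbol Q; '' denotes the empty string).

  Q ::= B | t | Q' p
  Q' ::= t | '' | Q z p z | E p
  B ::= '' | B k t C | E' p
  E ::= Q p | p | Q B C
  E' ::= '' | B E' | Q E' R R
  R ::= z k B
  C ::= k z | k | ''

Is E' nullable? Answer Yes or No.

E' has an ''-production, so E' ⇒ ''.

Yes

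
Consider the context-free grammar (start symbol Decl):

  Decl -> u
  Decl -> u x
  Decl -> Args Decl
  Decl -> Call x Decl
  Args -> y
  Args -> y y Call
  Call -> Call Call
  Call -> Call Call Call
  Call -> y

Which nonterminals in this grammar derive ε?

No nonterminal has an empty production or an RHS whose symbols are all nullable.

{ } (none)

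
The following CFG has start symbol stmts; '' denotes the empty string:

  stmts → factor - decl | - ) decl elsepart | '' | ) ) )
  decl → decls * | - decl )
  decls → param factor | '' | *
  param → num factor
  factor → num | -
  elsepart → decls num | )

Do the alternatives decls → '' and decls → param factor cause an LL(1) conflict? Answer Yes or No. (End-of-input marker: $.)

FIRST('') = { '' } and FIRST(param factor) = { num }.
The first alternative is nullable and FOLLOW(decls) = { *, num } shares num with FIRST of the second — conflict.

Yes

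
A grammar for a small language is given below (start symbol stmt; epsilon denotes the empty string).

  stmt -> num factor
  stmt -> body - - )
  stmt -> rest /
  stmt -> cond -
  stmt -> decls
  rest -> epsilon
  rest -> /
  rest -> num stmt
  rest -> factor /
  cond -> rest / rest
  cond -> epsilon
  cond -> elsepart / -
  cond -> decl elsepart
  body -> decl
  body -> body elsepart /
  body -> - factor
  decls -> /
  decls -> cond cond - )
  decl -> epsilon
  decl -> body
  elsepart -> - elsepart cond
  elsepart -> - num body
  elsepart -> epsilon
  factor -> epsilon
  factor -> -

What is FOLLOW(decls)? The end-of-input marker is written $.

{ $, -, /, num }

In stmt -> decls: decls is at the end, add FOLLOW(stmt) = { $, -, /, num }.
Union: FOLLOW(decls) = { $, -, /, num }.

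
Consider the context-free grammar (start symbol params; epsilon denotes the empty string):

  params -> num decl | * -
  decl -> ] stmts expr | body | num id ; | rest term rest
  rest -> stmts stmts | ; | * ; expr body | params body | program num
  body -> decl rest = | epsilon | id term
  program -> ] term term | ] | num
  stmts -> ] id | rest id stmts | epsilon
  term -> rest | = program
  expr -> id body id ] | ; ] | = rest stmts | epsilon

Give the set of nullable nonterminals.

Directly nullable (have an epsilon-production): body, stmts, expr.
decl -> body with every symbol nullable, so decl is nullable.
term -> rest with every symbol nullable, so term is nullable.
rest -> stmts stmts with every symbol nullable, so rest is nullable.
No other nonterminal has a production whose RHS symbols are all nullable.

{ body, decl, expr, rest, stmts, term }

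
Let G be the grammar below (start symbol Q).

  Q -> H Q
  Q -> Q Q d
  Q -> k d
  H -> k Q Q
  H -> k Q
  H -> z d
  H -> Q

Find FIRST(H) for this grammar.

{ k, z }

H -> k Q Q contributes {k}.
H -> k Q contributes {k}.
H -> z d contributes {z}.
From H -> Q: add FIRST(Q) = { k, z }.
Union: FIRST(H) = { k, z }.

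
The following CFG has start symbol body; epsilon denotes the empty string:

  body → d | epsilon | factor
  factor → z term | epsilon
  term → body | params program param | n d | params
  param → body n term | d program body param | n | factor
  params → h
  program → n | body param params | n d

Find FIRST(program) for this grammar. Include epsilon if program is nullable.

program → n contributes {n}.
From program → body param params: body, param nullable, take FIRST(body) ∪ FIRST(param) ∪ FIRST(params) = { d, h, n, z }.
program → n d contributes {n}.
Union: FIRST(program) = { d, h, n, z }.

{ d, h, n, z }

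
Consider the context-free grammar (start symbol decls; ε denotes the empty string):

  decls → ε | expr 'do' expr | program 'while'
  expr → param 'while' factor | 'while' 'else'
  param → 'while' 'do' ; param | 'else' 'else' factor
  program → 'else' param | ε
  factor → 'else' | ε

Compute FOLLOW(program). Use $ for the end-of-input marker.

{ 'while' }

In decls → program 'while': add FIRST('while') = { 'while' }.
Union: FOLLOW(program) = { 'while' }.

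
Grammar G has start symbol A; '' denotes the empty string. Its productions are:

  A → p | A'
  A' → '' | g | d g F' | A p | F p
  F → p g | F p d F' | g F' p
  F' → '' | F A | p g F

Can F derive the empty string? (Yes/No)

No

Nullable nonterminals: A, A', F'.
No production of F has an RHS whose symbols are all nullable, so F is not nullable.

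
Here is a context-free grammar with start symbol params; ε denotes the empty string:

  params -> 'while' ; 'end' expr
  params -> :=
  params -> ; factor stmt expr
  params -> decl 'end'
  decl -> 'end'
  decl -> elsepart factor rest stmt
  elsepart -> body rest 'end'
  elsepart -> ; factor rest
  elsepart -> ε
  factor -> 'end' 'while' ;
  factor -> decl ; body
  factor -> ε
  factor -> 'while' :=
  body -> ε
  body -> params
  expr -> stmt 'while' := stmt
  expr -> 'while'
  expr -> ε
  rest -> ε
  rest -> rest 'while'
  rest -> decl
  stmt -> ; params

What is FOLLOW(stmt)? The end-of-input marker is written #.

In params -> ; factor stmt expr: add FIRST(expr)\{ε} = { 'while', ; }.
  Since expr is nullable, also add FOLLOW(params) = { #, 'end', 'while', :=, ; }.
In decl -> elsepart factor rest stmt: stmt is at the end, add FOLLOW(decl) = { 'end', 'while', :=, ; }.
In expr -> stmt 'while' := stmt: add FIRST('while' := stmt) = { 'while' }.
In expr -> stmt 'while' := stmt: stmt is at the end, add FOLLOW(expr) = { #, 'end', 'while', :=, ; }.
Union: FOLLOW(stmt) = { #, 'end', 'while', :=, ; }.

{ #, 'end', 'while', :=, ; }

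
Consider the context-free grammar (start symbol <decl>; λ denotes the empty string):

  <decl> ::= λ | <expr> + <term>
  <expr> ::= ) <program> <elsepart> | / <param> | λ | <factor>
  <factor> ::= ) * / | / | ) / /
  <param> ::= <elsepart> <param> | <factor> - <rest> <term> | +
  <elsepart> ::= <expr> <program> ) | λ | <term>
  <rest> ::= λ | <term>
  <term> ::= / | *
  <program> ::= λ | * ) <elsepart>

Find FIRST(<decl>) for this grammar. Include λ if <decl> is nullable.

{ ), +, /, λ }

<decl> ::= λ contributes λ.
From <decl> ::= <expr> + <term>: <expr> nullable, take FIRST(<expr>) ∪ {+} = { ), +, / }.
Union: FIRST(<decl>) = { ), +, /, λ }.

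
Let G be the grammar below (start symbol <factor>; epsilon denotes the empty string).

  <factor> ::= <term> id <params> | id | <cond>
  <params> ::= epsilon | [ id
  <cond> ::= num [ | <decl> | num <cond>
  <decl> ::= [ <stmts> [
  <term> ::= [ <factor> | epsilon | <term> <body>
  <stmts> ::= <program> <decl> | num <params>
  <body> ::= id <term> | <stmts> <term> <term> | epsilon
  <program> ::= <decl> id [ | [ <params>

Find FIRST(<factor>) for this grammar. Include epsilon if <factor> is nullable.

{ [, id, num }

From <factor> ::= <term> id <params>: <term> nullable, take FIRST(<term>) ∪ {id} = { [, id, num }.
<factor> ::= id contributes {id}.
From <factor> ::= <cond>: add FIRST(<cond>) = { [, num }.
Union: FIRST(<factor>) = { [, id, num }.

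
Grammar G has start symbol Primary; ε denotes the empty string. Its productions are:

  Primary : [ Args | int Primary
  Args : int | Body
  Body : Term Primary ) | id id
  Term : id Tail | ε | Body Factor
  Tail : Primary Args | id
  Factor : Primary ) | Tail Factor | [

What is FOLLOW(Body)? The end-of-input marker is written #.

In Args : Body: Body is at the end, add FOLLOW(Args) = { #, ), [, id, int }.
In Term : Body Factor: add FIRST(Factor) = { [, id, int }.
Union: FOLLOW(Body) = { #, ), [, id, int }.

{ #, ), [, id, int }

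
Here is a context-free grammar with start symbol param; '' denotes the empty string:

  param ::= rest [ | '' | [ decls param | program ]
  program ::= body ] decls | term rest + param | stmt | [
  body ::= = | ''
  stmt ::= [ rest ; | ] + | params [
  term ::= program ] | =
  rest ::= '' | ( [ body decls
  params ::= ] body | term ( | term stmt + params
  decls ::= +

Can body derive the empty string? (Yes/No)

Yes

body has an ''-production, so body ⇒ ''.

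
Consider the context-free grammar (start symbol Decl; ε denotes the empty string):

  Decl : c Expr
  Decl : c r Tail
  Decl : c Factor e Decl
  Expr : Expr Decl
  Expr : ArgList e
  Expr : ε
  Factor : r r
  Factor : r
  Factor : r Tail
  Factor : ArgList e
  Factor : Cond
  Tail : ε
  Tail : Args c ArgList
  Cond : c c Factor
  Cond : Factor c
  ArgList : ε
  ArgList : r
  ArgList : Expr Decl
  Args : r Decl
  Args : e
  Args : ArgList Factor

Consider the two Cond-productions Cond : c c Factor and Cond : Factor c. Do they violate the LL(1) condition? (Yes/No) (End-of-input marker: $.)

Yes

FIRST(c c Factor) = { c } and FIRST(Factor c) = { c, e, r }.
Both contain c, so the two alternatives are not disjoint — LL(1) conflict.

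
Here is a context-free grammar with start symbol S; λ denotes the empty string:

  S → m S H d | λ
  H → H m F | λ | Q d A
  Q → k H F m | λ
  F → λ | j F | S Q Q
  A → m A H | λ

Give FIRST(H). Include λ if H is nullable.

{ d, k, m, λ }

From H → H m F: H nullable, take FIRST(H) ∪ {m} = { d, k, m }.
H → λ contributes λ.
From H → Q d A: Q nullable, take FIRST(Q) ∪ {d} = { d, k }.
Union: FIRST(H) = { d, k, m, λ }.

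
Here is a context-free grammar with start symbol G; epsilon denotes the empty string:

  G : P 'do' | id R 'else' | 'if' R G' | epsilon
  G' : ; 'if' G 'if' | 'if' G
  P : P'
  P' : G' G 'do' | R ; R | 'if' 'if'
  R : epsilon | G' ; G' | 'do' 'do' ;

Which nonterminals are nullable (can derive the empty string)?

Directly nullable (have an epsilon-production): G, R.
No other nonterminal has a production whose RHS symbols are all nullable.

{ G, R }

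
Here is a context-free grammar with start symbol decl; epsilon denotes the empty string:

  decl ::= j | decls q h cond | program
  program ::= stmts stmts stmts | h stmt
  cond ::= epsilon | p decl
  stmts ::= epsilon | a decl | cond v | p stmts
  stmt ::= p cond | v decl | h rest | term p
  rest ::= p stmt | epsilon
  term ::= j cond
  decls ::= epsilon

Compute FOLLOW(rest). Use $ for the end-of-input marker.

In stmt ::= h rest: rest is at the end, add FOLLOW(stmt) = { $, a, p, v }.
Union: FOLLOW(rest) = { $, a, p, v }.

{ $, a, p, v }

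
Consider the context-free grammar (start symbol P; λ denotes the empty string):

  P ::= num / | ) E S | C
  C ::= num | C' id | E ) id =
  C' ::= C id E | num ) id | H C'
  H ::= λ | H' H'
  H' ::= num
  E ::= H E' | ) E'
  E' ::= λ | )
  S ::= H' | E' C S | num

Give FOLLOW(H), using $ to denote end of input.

{ ), id, num }

In C' ::= H C': add FIRST(C') = { ), num }.
In E ::= H E': add FIRST(E')\{λ} = { ) }.
  Since E' is nullable, also add FOLLOW(E) = { ), id, num }.
Union: FOLLOW(H) = { ), id, num }.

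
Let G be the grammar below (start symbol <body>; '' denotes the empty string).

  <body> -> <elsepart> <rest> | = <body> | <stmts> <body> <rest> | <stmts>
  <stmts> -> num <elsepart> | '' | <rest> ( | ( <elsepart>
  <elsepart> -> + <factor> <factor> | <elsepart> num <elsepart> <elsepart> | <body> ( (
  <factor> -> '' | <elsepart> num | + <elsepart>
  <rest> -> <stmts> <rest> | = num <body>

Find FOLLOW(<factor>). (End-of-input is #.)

In <elsepart> -> + <factor> <factor>: add FIRST(<factor>)\{''} = { (, +, =, num }.
  Since <factor> is nullable, also add FOLLOW(<elsepart>) = { #, (, +, =, num }.
In <elsepart> -> + <factor> <factor>: <factor> is at the end, add FOLLOW(<elsepart>) = { #, (, +, =, num }.
Union: FOLLOW(<factor>) = { #, (, +, =, num }.

{ #, (, +, =, num }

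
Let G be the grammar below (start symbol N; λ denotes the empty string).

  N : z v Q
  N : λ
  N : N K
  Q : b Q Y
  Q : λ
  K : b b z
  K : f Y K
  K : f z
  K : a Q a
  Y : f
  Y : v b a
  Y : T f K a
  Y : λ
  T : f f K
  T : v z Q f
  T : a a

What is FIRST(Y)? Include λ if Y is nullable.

{ a, f, v, λ }

Y : f contributes {f}.
Y : v b a contributes {v}.
From Y : T f K a: add FIRST(T) = { a, f, v }.
Y : λ contributes λ.
Union: FIRST(Y) = { a, f, v, λ }.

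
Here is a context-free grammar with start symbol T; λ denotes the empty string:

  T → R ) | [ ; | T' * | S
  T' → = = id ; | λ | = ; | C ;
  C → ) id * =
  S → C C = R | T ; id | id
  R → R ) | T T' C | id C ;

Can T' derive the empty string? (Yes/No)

Yes

T' has an λ-production, so T' ⇒ λ.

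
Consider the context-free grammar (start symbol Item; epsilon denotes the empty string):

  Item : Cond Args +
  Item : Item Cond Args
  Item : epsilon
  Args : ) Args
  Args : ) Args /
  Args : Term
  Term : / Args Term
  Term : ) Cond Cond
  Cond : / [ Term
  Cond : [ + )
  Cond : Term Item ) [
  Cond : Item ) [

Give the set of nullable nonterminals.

Directly nullable (have an epsilon-production): Item.
No other nonterminal has a production whose RHS symbols are all nullable.

{ Item }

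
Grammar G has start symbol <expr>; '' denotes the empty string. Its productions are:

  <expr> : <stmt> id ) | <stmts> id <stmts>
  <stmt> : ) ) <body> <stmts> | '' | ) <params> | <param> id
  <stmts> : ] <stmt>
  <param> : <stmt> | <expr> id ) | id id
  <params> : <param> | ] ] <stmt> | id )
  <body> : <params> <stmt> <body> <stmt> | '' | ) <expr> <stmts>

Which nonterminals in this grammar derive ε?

Directly nullable (have an ''-production): <stmt>, <body>.
<param> : <stmt> with every symbol nullable, so <param> is nullable.
<params> : <param> with every symbol nullable, so <params> is nullable.
No other nonterminal has a production whose RHS symbols are all nullable.

{ <body>, <param>, <params>, <stmt> }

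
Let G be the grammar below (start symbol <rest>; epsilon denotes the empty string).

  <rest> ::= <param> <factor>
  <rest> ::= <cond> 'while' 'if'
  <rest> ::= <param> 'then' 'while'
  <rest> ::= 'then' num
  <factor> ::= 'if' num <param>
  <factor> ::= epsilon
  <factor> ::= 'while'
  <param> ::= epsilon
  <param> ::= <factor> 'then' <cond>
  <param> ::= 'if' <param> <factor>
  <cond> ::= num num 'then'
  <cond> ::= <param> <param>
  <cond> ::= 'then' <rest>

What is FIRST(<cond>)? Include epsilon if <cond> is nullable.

{ 'if', 'then', 'while', num, epsilon }

<cond> ::= num num 'then' contributes {num}.
From <cond> ::= <param> <param>: <param>, <param> nullable, take FIRST(<param>) ∪ FIRST(<param>) = { 'if', 'then', 'while' }; also epsilon since the whole RHS is nullable.
<cond> ::= 'then' <rest> contributes {'then'}.
Union: FIRST(<cond>) = { 'if', 'then', 'while', num, epsilon }.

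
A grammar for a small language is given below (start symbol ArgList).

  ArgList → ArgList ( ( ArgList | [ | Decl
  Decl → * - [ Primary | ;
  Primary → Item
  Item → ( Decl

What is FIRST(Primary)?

From Primary → Item: add FIRST(Item) = { ( }.
Union: FIRST(Primary) = { ( }.

{ ( }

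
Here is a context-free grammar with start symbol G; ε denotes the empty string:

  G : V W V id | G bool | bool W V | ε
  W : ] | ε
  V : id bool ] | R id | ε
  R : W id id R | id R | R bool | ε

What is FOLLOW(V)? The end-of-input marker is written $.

In G : V W V id: add FIRST(W V id) = { ], bool, id }.
In G : V W V id: add FIRST(id) = { id }.
In G : bool W V: V is at the end, add FOLLOW(G) = { $, bool }.
Union: FOLLOW(V) = { $, ], bool, id }.

{ $, ], bool, id }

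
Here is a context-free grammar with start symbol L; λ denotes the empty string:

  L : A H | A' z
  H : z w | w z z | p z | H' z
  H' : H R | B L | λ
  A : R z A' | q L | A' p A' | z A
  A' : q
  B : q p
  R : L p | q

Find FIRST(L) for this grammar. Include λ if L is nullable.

From L : A H: add FIRST(A) = { q, z }.
From L : A' z: add FIRST(A') = { q }.
Union: FIRST(L) = { q, z }.

{ q, z }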